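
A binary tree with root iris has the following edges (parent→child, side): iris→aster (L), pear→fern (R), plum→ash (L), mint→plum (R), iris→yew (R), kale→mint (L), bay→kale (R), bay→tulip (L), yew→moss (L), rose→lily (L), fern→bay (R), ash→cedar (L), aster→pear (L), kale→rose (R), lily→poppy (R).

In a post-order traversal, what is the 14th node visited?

Post-order visits the left subtree, then the right subtree, then the node.
At iris: go left to aster.
  At aster: go left to pear.
    At pear: no left child.
    At pear: go right to fern.
      At fern: no left child.
      At fern: go right to bay.
        At bay: go left to tulip.
          tulip is a leaf — visit tulip.
        At bay: go right to kale.
          At kale: go left to mint.
            At mint: no left child.
            At mint: go right to plum.
              At plum: go left to ash.
                At ash: go left to cedar.
                  cedar is a leaf — visit cedar.
                At ash: no right child.
                Visit ash.
              At plum: no right child.
              Visit plum.
            Visit mint.
          At kale: go right to rose.
            At rose: go left to lily.
              At lily: no left child.
              At lily: go right to poppy.
                poppy is a leaf — visit poppy.
              Visit lily.
            At rose: no right child.
            Visit rose.
          Visit kale.
        Visit bay.
      Visit fern.
    Visit pear.
  At aster: no right child.
  Visit aster.
At iris: go right to yew.
  At yew: go left to moss.
    moss is a leaf — visit moss.
  At yew: no right child.
  Visit yew.
Visit iris.
Full post-order sequence: tulip, cedar, ash, plum, mint, poppy, lily, rose, kale, bay, fern, pear, aster, moss, yew, iris.

moss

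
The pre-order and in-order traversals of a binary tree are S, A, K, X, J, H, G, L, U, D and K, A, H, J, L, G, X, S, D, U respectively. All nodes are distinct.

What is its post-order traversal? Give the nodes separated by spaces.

The first element of pre-order is the root; it splits in-order into left and right subtrees.
Root S: left subtree has 7 nodes {K, A, H, J, L, G, X}, right has 2 {D, U}.
  Root A: left subtree has 1 node {K}, right has 5 {H, J, L, G, X}.
    Root X: left subtree has 4 nodes {H, J, L, G}, right has 0 { }.
      Root J: left subtree has 1 node {H}, right has 2 {L, G}.
        Root G: left subtree has 1 node {L}, right has 0 { }.
  Root U: left subtree has 1 node {D}, right has 0 { }.

K H L G J X A D U S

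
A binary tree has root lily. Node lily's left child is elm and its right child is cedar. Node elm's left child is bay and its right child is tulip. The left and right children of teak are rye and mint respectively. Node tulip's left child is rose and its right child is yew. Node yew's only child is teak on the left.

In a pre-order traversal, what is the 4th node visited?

Pre-order visits the node, then its left subtree, then its right subtree.
Visit lily.
At lily: go left to elm.
  Visit elm.
  At elm: go left to bay.
    bay is a leaf — visit bay.
  At elm: go right to tulip.
    Visit tulip.
    At tulip: go left to rose.
      rose is a leaf — visit rose.
    At tulip: go right to yew.
      Visit yew.
      At yew: go left to teak.
        Visit teak.
        At teak: go left to rye.
          rye is a leaf — visit rye.
        At teak: go right to mint.
          mint is a leaf — visit mint.
      At yew: no right child.
At lily: go right to cedar.
  cedar is a leaf — visit cedar.
Full pre-order sequence: lily, elm, bay, tulip, rose, yew, teak, rye, mint, cedar.

tulip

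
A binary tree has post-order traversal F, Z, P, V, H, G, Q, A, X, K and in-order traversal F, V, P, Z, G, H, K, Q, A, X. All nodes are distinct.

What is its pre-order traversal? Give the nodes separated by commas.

K, G, V, F, P, Z, H, X, A, Q

The last element of post-order is the root; it splits in-order into left and right subtrees.
Root K: left subtree has 6 nodes {F, V, P, Z, G, H}, right has 3 {Q, A, X}.
  Root G: left subtree has 4 nodes {F, V, P, Z}, right has 1 {H}.
    Root V: left subtree has 1 node {F}, right has 2 {P, Z}.
      Root P: left subtree has 0 nodes { }, right has 1 {Z}.
  Root X: left subtree has 2 nodes {Q, A}, right has 0 { }.
    Root A: left subtree has 1 node {Q}, right has 0 { }.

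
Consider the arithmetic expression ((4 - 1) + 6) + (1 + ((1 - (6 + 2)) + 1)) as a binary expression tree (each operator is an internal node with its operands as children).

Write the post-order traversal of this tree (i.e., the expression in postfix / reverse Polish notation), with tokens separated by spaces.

Post-order on an expression tree gives postfix notation: for each operator, emit left operand, right operand, then the operator.

4 1 - 6 + 1 1 6 2 + - 1 + + +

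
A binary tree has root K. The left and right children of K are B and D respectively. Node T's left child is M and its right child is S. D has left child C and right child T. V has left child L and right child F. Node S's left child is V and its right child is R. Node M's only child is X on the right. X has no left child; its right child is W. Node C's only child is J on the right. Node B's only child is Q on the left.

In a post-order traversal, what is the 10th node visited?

Post-order visits the left subtree, then the right subtree, then the node.
At K: go left to B.
  At B: go left to Q.
    Q is a leaf — visit Q.
  At B: no right child.
  Visit B.
At K: go right to D.
  At D: go left to C.
    At C: no left child.
    At C: go right to J.
      J is a leaf — visit J.
    Visit C.
  At D: go right to T.
    At T: go left to M.
      At M: no left child.
      At M: go right to X.
        At X: no left child.
        At X: go right to W.
          W is a leaf — visit W.
        Visit X.
      Visit M.
    At T: go right to S.
      At S: go left to V.
        At V: go left to L.
          L is a leaf — visit L.
        At V: go right to F.
          F is a leaf — visit F.
        Visit V.
      At S: go right to R.
        R is a leaf — visit R.
      Visit S.
    Visit T.
  Visit D.
Visit K.
Full post-order sequence: Q, B, J, C, W, X, M, L, F, V, R, S, T, D, K.

V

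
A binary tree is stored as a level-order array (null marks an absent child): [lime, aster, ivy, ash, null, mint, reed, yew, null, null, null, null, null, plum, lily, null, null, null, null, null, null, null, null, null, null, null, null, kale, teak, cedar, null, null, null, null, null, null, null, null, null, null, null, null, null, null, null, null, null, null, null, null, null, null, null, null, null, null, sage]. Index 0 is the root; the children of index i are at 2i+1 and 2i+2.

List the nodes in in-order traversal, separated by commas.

In-order visits the left subtree, then the node, then the right subtree.
At lime: go left to aster.
  At aster: go left to ash.
    At ash: go left to yew.
      yew is a leaf — visit yew.
    Visit ash.
    At ash: no right child.
  Visit aster.
  At aster: no right child.
Visit lime.
At lime: go right to ivy.
  At ivy: go left to mint.
    mint is a leaf — visit mint.
  Visit ivy.
  At ivy: go right to reed.
    At reed: go left to plum.
      At plum: go left to kale.
        At kale: no left child.
        Visit kale.
        At kale: go right to sage.
          sage is a leaf — visit sage.
      Visit plum.
      At plum: go right to teak.
        teak is a leaf — visit teak.
    Visit reed.
    At reed: go right to lily.
      At lily: go left to cedar.
        cedar is a leaf — visit cedar.
      Visit lily.
      At lily: no right child.

yew, ash, aster, lime, mint, ivy, kale, sage, plum, teak, reed, cedar, lily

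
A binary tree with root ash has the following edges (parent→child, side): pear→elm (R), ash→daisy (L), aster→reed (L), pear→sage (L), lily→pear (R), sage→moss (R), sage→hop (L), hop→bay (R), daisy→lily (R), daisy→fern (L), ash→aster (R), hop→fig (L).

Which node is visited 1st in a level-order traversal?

Level-order visits nodes level by level from the root, left to right within each level.
Level 0: ash
Level 1: daisy, aster
Level 2: fern, lily, reed
Level 3: pear
Level 4: sage, elm
Level 5: hop, moss
Level 6: fig, bay
Full level-order sequence: ash, daisy, aster, fern, lily, reed, pear, sage, elm, hop, moss, fig, bay.

ash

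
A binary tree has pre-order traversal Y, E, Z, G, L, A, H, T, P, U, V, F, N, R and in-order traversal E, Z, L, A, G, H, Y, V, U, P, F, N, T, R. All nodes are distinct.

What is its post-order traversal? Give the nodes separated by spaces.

The first element of pre-order is the root; it splits in-order into left and right subtrees.
Root Y: left subtree has 6 nodes {E, Z, L, A, G, H}, right has 7 {V, U, P, F, N, T, R}.
  Root E: left subtree has 0 nodes { }, right has 5 {Z, L, A, G, H}.
    Root Z: left subtree has 0 nodes { }, right has 4 {L, A, G, H}.
      Root G: left subtree has 2 nodes {L, A}, right has 1 {H}.
        Root L: left subtree has 0 nodes { }, right has 1 {A}.
  Root T: left subtree has 5 nodes {V, U, P, F, N}, right has 1 {R}.
    Root P: left subtree has 2 nodes {V, U}, right has 2 {F, N}.
      Root U: left subtree has 1 node {V}, right has 0 { }.
      Root F: left subtree has 0 nodes { }, right has 1 {N}.

A L H G Z E V U N F P R T Y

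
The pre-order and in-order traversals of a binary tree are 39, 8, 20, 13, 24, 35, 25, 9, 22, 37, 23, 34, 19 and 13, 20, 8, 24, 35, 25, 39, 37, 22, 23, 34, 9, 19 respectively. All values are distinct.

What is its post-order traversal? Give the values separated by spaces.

The first element of pre-order is the root; it splits in-order into left and right subtrees.
Root 39: left subtree has 6 nodes {13, 20, 8, 24, 35, 25}, right has 6 {37, 22, 23, 34, 9, 19}.
  Root 8: left subtree has 2 nodes {13, 20}, right has 3 {24, 35, 25}.
    Root 20: left subtree has 1 node {13}, right has 0 { }.
    Root 24: left subtree has 0 nodes { }, right has 2 {35, 25}.
      Root 35: left subtree has 0 nodes { }, right has 1 {25}.
  Root 9: left subtree has 4 nodes {37, 22, 23, 34}, right has 1 {19}.
    Root 22: left subtree has 1 node {37}, right has 2 {23, 34}.
      Root 23: left subtree has 0 nodes { }, right has 1 {34}.

13 20 25 35 24 8 37 34 23 22 19 9 39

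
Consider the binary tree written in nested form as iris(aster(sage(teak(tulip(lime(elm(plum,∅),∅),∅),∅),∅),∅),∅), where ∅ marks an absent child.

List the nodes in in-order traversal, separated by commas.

plum, elm, lime, tulip, teak, sage, aster, iris

In-order visits the left subtree, then the node, then the right subtree.
At iris: go left to aster.
  At aster: go left to sage.
    At sage: go left to teak.
      At teak: go left to tulip.
        At tulip: go left to lime.
          At lime: go left to elm.
            At elm: go left to plum.
              plum is a leaf — visit plum.
            Visit elm.
            At elm: no right child.
          Visit lime.
          At lime: no right child.
        Visit tulip.
        At tulip: no right child.
      Visit teak.
      At teak: no right child.
    Visit sage.
    At sage: no right child.
  Visit aster.
  At aster: no right child.
Visit iris.
At iris: no right child.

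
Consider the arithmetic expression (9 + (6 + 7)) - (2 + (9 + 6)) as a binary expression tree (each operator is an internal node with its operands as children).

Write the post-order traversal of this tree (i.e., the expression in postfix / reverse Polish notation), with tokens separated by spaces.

9 6 7 + + 2 9 6 + + -

Post-order on an expression tree gives postfix notation: for each operator, emit left operand, right operand, then the operator.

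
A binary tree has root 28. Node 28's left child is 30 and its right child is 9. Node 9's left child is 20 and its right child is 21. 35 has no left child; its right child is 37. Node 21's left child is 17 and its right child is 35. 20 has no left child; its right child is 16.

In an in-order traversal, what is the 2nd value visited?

28

In-order visits the left subtree, then the node, then the right subtree.
At 28: go left to 30.
  30 is a leaf — visit 30.
Visit 28.
At 28: go right to 9.
  At 9: go left to 20.
    At 20: no left child.
    Visit 20.
    At 20: go right to 16.
      16 is a leaf — visit 16.
  Visit 9.
  At 9: go right to 21.
    At 21: go left to 17.
      17 is a leaf — visit 17.
    Visit 21.
    At 21: go right to 35.
      At 35: no left child.
      Visit 35.
      At 35: go right to 37.
        37 is a leaf — visit 37.
Full in-order sequence: 30, 28, 20, 16, 9, 17, 21, 35, 37.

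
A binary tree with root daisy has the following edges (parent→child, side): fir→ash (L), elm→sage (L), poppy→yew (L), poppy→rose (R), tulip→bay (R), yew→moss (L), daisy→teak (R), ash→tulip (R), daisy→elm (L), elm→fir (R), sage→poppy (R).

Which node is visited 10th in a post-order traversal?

elm

Post-order visits the left subtree, then the right subtree, then the node.
At daisy: go left to elm.
  At elm: go left to sage.
    At sage: no left child.
    At sage: go right to poppy.
      At poppy: go left to yew.
        At yew: go left to moss.
          moss is a leaf — visit moss.
        At yew: no right child.
        Visit yew.
      At poppy: go right to rose.
        rose is a leaf — visit rose.
      Visit poppy.
    Visit sage.
  At elm: go right to fir.
    At fir: go left to ash.
      At ash: no left child.
      At ash: go right to tulip.
        At tulip: no left child.
        At tulip: go right to bay.
          bay is a leaf — visit bay.
        Visit tulip.
      Visit ash.
    At fir: no right child.
    Visit fir.
  Visit elm.
At daisy: go right to teak.
  teak is a leaf — visit teak.
Visit daisy.
Full post-order sequence: moss, yew, rose, poppy, sage, bay, tulip, ash, fir, elm, teak, daisy.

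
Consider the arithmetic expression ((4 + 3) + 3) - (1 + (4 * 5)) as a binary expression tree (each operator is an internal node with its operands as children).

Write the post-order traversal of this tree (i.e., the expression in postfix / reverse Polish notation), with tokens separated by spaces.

Post-order on an expression tree gives postfix notation: for each operator, emit left operand, right operand, then the operator.

4 3 + 3 + 1 4 5 * + -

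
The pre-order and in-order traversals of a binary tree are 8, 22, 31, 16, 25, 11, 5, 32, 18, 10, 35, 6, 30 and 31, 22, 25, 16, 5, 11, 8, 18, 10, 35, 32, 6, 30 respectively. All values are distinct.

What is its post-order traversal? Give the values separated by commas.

31, 25, 5, 11, 16, 22, 35, 10, 18, 30, 6, 32, 8

The first element of pre-order is the root; it splits in-order into left and right subtrees.
Root 8: left subtree has 6 nodes {31, 22, 25, 16, 5, 11}, right has 6 {18, 10, 35, 32, 6, 30}.
  Root 22: left subtree has 1 node {31}, right has 4 {25, 16, 5, 11}.
    Root 16: left subtree has 1 node {25}, right has 2 {5, 11}.
      Root 11: left subtree has 1 node {5}, right has 0 { }.
  Root 32: left subtree has 3 nodes {18, 10, 35}, right has 2 {6, 30}.
    Root 18: left subtree has 0 nodes { }, right has 2 {10, 35}.
      Root 10: left subtree has 0 nodes { }, right has 1 {35}.
    Root 6: left subtree has 0 nodes { }, right has 1 {30}.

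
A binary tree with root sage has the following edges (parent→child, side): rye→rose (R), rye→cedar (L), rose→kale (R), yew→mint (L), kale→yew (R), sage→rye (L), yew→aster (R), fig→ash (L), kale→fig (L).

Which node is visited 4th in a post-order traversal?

mint

Post-order visits the left subtree, then the right subtree, then the node.
At sage: go left to rye.
  At rye: go left to cedar.
    cedar is a leaf — visit cedar.
  At rye: go right to rose.
    At rose: no left child.
    At rose: go right to kale.
      At kale: go left to fig.
        At fig: go left to ash.
          ash is a leaf — visit ash.
        At fig: no right child.
        Visit fig.
      At kale: go right to yew.
        At yew: go left to mint.
          mint is a leaf — visit mint.
        At yew: go right to aster.
          aster is a leaf — visit aster.
        Visit yew.
      Visit kale.
    Visit rose.
  Visit rye.
At sage: no right child.
Visit sage.
Full post-order sequence: cedar, ash, fig, mint, aster, yew, kale, rose, rye, sage.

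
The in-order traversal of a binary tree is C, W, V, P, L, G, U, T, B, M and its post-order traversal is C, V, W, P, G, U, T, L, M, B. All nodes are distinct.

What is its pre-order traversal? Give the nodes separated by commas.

B, L, P, W, C, V, T, U, G, M

The last element of post-order is the root; it splits in-order into left and right subtrees.
Root B: left subtree has 8 nodes {C, W, V, P, L, G, U, T}, right has 1 {M}.
  Root L: left subtree has 4 nodes {C, W, V, P}, right has 3 {G, U, T}.
    Root P: left subtree has 3 nodes {C, W, V}, right has 0 { }.
      Root W: left subtree has 1 node {C}, right has 1 {V}.
    Root T: left subtree has 2 nodes {G, U}, right has 0 { }.
      Root U: left subtree has 1 node {G}, right has 0 { }.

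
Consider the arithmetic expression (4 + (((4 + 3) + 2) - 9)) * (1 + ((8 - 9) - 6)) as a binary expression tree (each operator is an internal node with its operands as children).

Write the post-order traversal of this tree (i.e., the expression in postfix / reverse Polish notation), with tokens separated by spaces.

Post-order on an expression tree gives postfix notation: for each operator, emit left operand, right operand, then the operator.

4 4 3 + 2 + 9 - + 1 8 9 - 6 - + *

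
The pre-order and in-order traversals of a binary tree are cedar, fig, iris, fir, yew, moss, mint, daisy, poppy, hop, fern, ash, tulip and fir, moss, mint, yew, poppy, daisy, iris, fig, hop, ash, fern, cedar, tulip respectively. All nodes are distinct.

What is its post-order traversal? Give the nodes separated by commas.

mint, moss, poppy, daisy, yew, fir, iris, ash, fern, hop, fig, tulip, cedar

The first element of pre-order is the root; it splits in-order into left and right subtrees.
Root cedar: left subtree has 11 nodes {fir, moss, mint, yew, poppy, daisy, iris, fig, hop, ash, fern}, right has 1 {tulip}.
  Root fig: left subtree has 7 nodes {fir, moss, mint, yew, poppy, daisy, iris}, right has 3 {hop, ash, fern}.
    Root iris: left subtree has 6 nodes {fir, moss, mint, yew, poppy, daisy}, right has 0 { }.
      Root fir: left subtree has 0 nodes { }, right has 5 {moss, mint, yew, poppy, daisy}.
        Root yew: left subtree has 2 nodes {moss, mint}, right has 2 {poppy, daisy}.
          Root moss: left subtree has 0 nodes { }, right has 1 {mint}.
          Root daisy: left subtree has 1 node {poppy}, right has 0 { }.
    Root hop: left subtree has 0 nodes { }, right has 2 {ash, fern}.
      Root fern: left subtree has 1 node {ash}, right has 0 { }.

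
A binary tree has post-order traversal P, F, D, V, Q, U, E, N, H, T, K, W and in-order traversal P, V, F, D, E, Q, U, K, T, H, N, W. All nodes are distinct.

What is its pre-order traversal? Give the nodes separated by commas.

W, K, E, V, P, D, F, U, Q, T, H, N

The last element of post-order is the root; it splits in-order into left and right subtrees.
Root W: left subtree has 11 nodes {P, V, F, D, E, Q, U, K, T, H, N}, right has 0 { }.
  Root K: left subtree has 7 nodes {P, V, F, D, E, Q, U}, right has 3 {T, H, N}.
    Root E: left subtree has 4 nodes {P, V, F, D}, right has 2 {Q, U}.
      Root V: left subtree has 1 node {P}, right has 2 {F, D}.
        Root D: left subtree has 1 node {F}, right has 0 { }.
      Root U: left subtree has 1 node {Q}, right has 0 { }.
    Root T: left subtree has 0 nodes { }, right has 2 {H, N}.
      Root H: left subtree has 0 nodes { }, right has 1 {N}.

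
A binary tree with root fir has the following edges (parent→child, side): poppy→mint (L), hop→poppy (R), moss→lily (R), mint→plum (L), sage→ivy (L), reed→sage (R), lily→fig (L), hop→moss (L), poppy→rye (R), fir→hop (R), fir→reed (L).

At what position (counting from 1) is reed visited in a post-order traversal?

3

Post-order visits the left subtree, then the right subtree, then the node.
At fir: go left to reed.
  At reed: no left child.
  At reed: go right to sage.
    At sage: go left to ivy.
      ivy is a leaf — visit ivy.
    At sage: no right child.
    Visit sage.
  Visit reed.
At fir: go right to hop.
  At hop: go left to moss.
    At moss: no left child.
    At moss: go right to lily.
      At lily: go left to fig.
        fig is a leaf — visit fig.
      At lily: no right child.
      Visit lily.
    Visit moss.
  At hop: go right to poppy.
    At poppy: go left to mint.
      At mint: go left to plum.
        plum is a leaf — visit plum.
      At mint: no right child.
      Visit mint.
    At poppy: go right to rye.
      rye is a leaf — visit rye.
    Visit poppy.
  Visit hop.
Visit fir.
Full post-order sequence: ivy, sage, reed, fig, lily, moss, plum, mint, rye, poppy, hop, fir.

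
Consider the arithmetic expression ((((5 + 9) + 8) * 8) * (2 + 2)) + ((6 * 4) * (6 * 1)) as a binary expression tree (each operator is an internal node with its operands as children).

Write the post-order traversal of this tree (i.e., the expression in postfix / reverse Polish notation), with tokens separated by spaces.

Post-order on an expression tree gives postfix notation: for each operator, emit left operand, right operand, then the operator.

5 9 + 8 + 8 * 2 2 + * 6 4 * 6 1 * * +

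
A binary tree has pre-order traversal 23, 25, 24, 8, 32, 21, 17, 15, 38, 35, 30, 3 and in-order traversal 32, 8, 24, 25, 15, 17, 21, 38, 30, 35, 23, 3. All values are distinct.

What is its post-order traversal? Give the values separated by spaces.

32 8 24 15 17 30 35 38 21 25 3 23

The first element of pre-order is the root; it splits in-order into left and right subtrees.
Root 23: left subtree has 10 nodes {32, 8, 24, 25, 15, 17, 21, 38, 30, 35}, right has 1 {3}.
  Root 25: left subtree has 3 nodes {32, 8, 24}, right has 6 {15, 17, 21, 38, 30, 35}.
    Root 24: left subtree has 2 nodes {32, 8}, right has 0 { }.
      Root 8: left subtree has 1 node {32}, right has 0 { }.
    Root 21: left subtree has 2 nodes {15, 17}, right has 3 {38, 30, 35}.
      Root 17: left subtree has 1 node {15}, right has 0 { }.
      Root 38: left subtree has 0 nodes { }, right has 2 {30, 35}.
        Root 35: left subtree has 1 node {30}, right has 0 { }.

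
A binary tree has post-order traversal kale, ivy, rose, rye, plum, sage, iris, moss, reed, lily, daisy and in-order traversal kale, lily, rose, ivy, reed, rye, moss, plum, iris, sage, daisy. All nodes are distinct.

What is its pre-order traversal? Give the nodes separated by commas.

The last element of post-order is the root; it splits in-order into left and right subtrees.
Root daisy: left subtree has 10 nodes {kale, lily, rose, ivy, reed, rye, moss, plum, iris, sage}, right has 0 { }.
  Root lily: left subtree has 1 node {kale}, right has 8 {rose, ivy, reed, rye, moss, plum, iris, sage}.
    Root reed: left subtree has 2 nodes {rose, ivy}, right has 5 {rye, moss, plum, iris, sage}.
      Root rose: left subtree has 0 nodes { }, right has 1 {ivy}.
      Root moss: left subtree has 1 node {rye}, right has 3 {plum, iris, sage}.
        Root iris: left subtree has 1 node {plum}, right has 1 {sage}.

daisy, lily, kale, reed, rose, ivy, moss, rye, iris, plum, sage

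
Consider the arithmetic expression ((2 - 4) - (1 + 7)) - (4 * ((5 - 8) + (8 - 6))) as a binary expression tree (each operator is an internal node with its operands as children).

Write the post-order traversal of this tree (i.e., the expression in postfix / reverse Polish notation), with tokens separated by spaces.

Post-order on an expression tree gives postfix notation: for each operator, emit left operand, right operand, then the operator.

2 4 - 1 7 + - 4 5 8 - 8 6 - + * -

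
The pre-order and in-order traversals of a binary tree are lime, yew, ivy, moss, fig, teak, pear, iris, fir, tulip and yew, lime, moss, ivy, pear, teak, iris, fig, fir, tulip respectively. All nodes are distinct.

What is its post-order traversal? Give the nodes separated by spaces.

yew moss pear iris teak tulip fir fig ivy lime

The first element of pre-order is the root; it splits in-order into left and right subtrees.
Root lime: left subtree has 1 node {yew}, right has 8 {moss, ivy, pear, teak, iris, fig, fir, tulip}.
  Root ivy: left subtree has 1 node {moss}, right has 6 {pear, teak, iris, fig, fir, tulip}.
    Root fig: left subtree has 3 nodes {pear, teak, iris}, right has 2 {fir, tulip}.
      Root teak: left subtree has 1 node {pear}, right has 1 {iris}.
      Root fir: left subtree has 0 nodes { }, right has 1 {tulip}.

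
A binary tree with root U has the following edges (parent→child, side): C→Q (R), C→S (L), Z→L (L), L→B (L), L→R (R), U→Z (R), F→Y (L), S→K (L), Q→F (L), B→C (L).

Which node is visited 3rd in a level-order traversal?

Level-order visits nodes level by level from the root, left to right within each level.
Level 0: U
Level 1: Z
Level 2: L
Level 3: B, R
Level 4: C
Level 5: S, Q
Level 6: K, F
Level 7: Y
Full level-order sequence: U, Z, L, B, R, C, S, Q, K, F, Y.

L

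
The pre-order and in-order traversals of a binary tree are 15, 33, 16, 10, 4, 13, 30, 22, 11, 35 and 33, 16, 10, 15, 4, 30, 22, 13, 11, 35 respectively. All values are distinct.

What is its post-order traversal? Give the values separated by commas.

The first element of pre-order is the root; it splits in-order into left and right subtrees.
Root 15: left subtree has 3 nodes {33, 16, 10}, right has 6 {4, 30, 22, 13, 11, 35}.
  Root 33: left subtree has 0 nodes { }, right has 2 {16, 10}.
    Root 16: left subtree has 0 nodes { }, right has 1 {10}.
  Root 4: left subtree has 0 nodes { }, right has 5 {30, 22, 13, 11, 35}.
    Root 13: left subtree has 2 nodes {30, 22}, right has 2 {11, 35}.
      Root 30: left subtree has 0 nodes { }, right has 1 {22}.
      Root 11: left subtree has 0 nodes { }, right has 1 {35}.

10, 16, 33, 22, 30, 35, 11, 13, 4, 15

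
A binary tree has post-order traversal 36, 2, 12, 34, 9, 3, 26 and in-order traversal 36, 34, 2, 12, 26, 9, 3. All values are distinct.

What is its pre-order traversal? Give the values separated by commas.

26, 34, 36, 12, 2, 3, 9

The last element of post-order is the root; it splits in-order into left and right subtrees.
Root 26: left subtree has 4 nodes {36, 34, 2, 12}, right has 2 {9, 3}.
  Root 34: left subtree has 1 node {36}, right has 2 {2, 12}.
    Root 12: left subtree has 1 node {2}, right has 0 { }.
  Root 3: left subtree has 1 node {9}, right has 0 { }.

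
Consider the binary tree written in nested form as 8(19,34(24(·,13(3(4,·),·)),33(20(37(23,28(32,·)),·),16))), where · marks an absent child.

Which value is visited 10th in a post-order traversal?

Post-order visits the left subtree, then the right subtree, then the node.
At 8: go left to 19.
  19 is a leaf — visit 19.
At 8: go right to 34.
  At 34: go left to 24.
    At 24: no left child.
    At 24: go right to 13.
      At 13: go left to 3.
        At 3: go left to 4.
          4 is a leaf — visit 4.
        At 3: no right child.
        Visit 3.
      At 13: no right child.
      Visit 13.
    Visit 24.
  At 34: go right to 33.
    At 33: go left to 20.
      At 20: go left to 37.
        At 37: go left to 23.
          23 is a leaf — visit 23.
        At 37: go right to 28.
          At 28: go left to 32.
            32 is a leaf — visit 32.
          At 28: no right child.
          Visit 28.
        Visit 37.
      At 20: no right child.
      Visit 20.
    At 33: go right to 16.
      16 is a leaf — visit 16.
    Visit 33.
  Visit 34.
Visit 8.
Full post-order sequence: 19, 4, 3, 13, 24, 23, 32, 28, 37, 20, 16, 33, 34, 8.

20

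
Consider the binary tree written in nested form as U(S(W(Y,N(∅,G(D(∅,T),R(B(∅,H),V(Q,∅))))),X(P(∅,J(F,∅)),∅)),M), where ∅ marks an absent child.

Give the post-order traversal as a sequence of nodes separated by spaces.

Y T D H B Q V R G N W F J P X S M U

Post-order visits the left subtree, then the right subtree, then the node.
At U: go left to S.
  At S: go left to W.
    At W: go left to Y.
      Y is a leaf — visit Y.
    At W: go right to N.
      At N: no left child.
      At N: go right to G.
        At G: go left to D.
          At D: no left child.
          At D: go right to T.
            T is a leaf — visit T.
          Visit D.
        At G: go right to R.
          At R: go left to B.
            At B: no left child.
            At B: go right to H.
              H is a leaf — visit H.
            Visit B.
          At R: go right to V.
            At V: go left to Q.
              Q is a leaf — visit Q.
            At V: no right child.
            Visit V.
          Visit R.
        Visit G.
      Visit N.
    Visit W.
  At S: go right to X.
    At X: go left to P.
      At P: no left child.
      At P: go right to J.
        At J: go left to F.
          F is a leaf — visit F.
        At J: no right child.
        Visit J.
      Visit P.
    At X: no right child.
    Visit X.
  Visit S.
At U: go right to M.
  M is a leaf — visit M.
Visit U.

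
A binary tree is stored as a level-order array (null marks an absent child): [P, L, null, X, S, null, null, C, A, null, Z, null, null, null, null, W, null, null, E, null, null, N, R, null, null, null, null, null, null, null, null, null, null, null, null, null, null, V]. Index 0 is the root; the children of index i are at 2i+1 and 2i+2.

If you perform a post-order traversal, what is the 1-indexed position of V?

3

Post-order visits the left subtree, then the right subtree, then the node.
At P: go left to L.
  At L: go left to X.
    At X: go left to C.
      At C: go left to W.
        W is a leaf — visit W.
      At C: no right child.
      Visit C.
    At X: go right to A.
      At A: no left child.
      At A: go right to E.
        At E: go left to V.
          V is a leaf — visit V.
        At E: no right child.
        Visit E.
      Visit A.
    Visit X.
  At L: go right to S.
    At S: no left child.
    At S: go right to Z.
      At Z: go left to N.
        N is a leaf — visit N.
      At Z: go right to R.
        R is a leaf — visit R.
      Visit Z.
    Visit S.
  Visit L.
At P: no right child.
Visit P.
Full post-order sequence: W, C, V, E, A, X, N, R, Z, S, L, P.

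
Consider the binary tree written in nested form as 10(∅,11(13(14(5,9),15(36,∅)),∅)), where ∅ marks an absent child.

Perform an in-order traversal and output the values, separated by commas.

In-order visits the left subtree, then the node, then the right subtree.
At 10: no left child.
Visit 10.
At 10: go right to 11.
  At 11: go left to 13.
    At 13: go left to 14.
      At 14: go left to 5.
        5 is a leaf — visit 5.
      Visit 14.
      At 14: go right to 9.
        9 is a leaf — visit 9.
    Visit 13.
    At 13: go right to 15.
      At 15: go left to 36.
        36 is a leaf — visit 36.
      Visit 15.
      At 15: no right child.
  Visit 11.
  At 11: no right child.

10, 5, 14, 9, 13, 36, 15, 11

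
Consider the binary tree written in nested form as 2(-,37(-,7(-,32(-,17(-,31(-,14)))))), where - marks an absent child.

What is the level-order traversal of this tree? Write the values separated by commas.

Level-order visits nodes level by level from the root, left to right within each level.
Level 0: 2
Level 1: 37
Level 2: 7
Level 3: 32
Level 4: 17
Level 5: 31
Level 6: 14

2, 37, 7, 32, 17, 31, 14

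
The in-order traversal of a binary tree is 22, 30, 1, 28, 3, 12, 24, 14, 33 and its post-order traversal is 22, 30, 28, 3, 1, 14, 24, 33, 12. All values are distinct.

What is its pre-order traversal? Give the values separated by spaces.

12 1 30 22 3 28 33 24 14

The last element of post-order is the root; it splits in-order into left and right subtrees.
Root 12: left subtree has 5 nodes {22, 30, 1, 28, 3}, right has 3 {24, 14, 33}.
  Root 1: left subtree has 2 nodes {22, 30}, right has 2 {28, 3}.
    Root 30: left subtree has 1 node {22}, right has 0 { }.
    Root 3: left subtree has 1 node {28}, right has 0 { }.
  Root 33: left subtree has 2 nodes {24, 14}, right has 0 { }.
    Root 24: left subtree has 0 nodes { }, right has 1 {14}.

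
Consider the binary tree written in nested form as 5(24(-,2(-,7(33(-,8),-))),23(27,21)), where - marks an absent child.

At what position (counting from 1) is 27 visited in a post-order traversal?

6

Post-order visits the left subtree, then the right subtree, then the node.
At 5: go left to 24.
  At 24: no left child.
  At 24: go right to 2.
    At 2: no left child.
    At 2: go right to 7.
      At 7: go left to 33.
        At 33: no left child.
        At 33: go right to 8.
          8 is a leaf — visit 8.
        Visit 33.
      At 7: no right child.
      Visit 7.
    Visit 2.
  Visit 24.
At 5: go right to 23.
  At 23: go left to 27.
    27 is a leaf — visit 27.
  At 23: go right to 21.
    21 is a leaf — visit 21.
  Visit 23.
Visit 5.
Full post-order sequence: 8, 33, 7, 2, 24, 27, 21, 23, 5.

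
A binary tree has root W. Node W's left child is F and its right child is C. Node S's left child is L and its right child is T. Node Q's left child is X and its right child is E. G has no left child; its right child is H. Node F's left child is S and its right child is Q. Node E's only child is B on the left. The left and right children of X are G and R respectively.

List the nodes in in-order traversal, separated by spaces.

L S T F G H X R Q B E W C

In-order visits the left subtree, then the node, then the right subtree.
At W: go left to F.
  At F: go left to S.
    At S: go left to L.
      L is a leaf — visit L.
    Visit S.
    At S: go right to T.
      T is a leaf — visit T.
  Visit F.
  At F: go right to Q.
    At Q: go left to X.
      At X: go left to G.
        At G: no left child.
        Visit G.
        At G: go right to H.
          H is a leaf — visit H.
      Visit X.
      At X: go right to R.
        R is a leaf — visit R.
    Visit Q.
    At Q: go right to E.
      At E: go left to B.
        B is a leaf — visit B.
      Visit E.
      At E: no right child.
Visit W.
At W: go right to C.
  C is a leaf — visit C.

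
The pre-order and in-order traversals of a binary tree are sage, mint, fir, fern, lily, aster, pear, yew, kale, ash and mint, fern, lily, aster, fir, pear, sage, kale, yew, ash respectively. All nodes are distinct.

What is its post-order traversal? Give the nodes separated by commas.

aster, lily, fern, pear, fir, mint, kale, ash, yew, sage

The first element of pre-order is the root; it splits in-order into left and right subtrees.
Root sage: left subtree has 6 nodes {mint, fern, lily, aster, fir, pear}, right has 3 {kale, yew, ash}.
  Root mint: left subtree has 0 nodes { }, right has 5 {fern, lily, aster, fir, pear}.
    Root fir: left subtree has 3 nodes {fern, lily, aster}, right has 1 {pear}.
      Root fern: left subtree has 0 nodes { }, right has 2 {lily, aster}.
        Root lily: left subtree has 0 nodes { }, right has 1 {aster}.
  Root yew: left subtree has 1 node {kale}, right has 1 {ash}.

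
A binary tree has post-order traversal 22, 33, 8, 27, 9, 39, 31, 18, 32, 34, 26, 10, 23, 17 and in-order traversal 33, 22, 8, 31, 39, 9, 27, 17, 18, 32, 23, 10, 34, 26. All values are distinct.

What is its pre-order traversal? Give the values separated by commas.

17, 31, 8, 33, 22, 39, 9, 27, 23, 32, 18, 10, 26, 34

The last element of post-order is the root; it splits in-order into left and right subtrees.
Root 17: left subtree has 7 nodes {33, 22, 8, 31, 39, 9, 27}, right has 6 {18, 32, 23, 10, 34, 26}.
  Root 31: left subtree has 3 nodes {33, 22, 8}, right has 3 {39, 9, 27}.
    Root 8: left subtree has 2 nodes {33, 22}, right has 0 { }.
      Root 33: left subtree has 0 nodes { }, right has 1 {22}.
    Root 39: left subtree has 0 nodes { }, right has 2 {9, 27}.
      Root 9: left subtree has 0 nodes { }, right has 1 {27}.
  Root 23: left subtree has 2 nodes {18, 32}, right has 3 {10, 34, 26}.
    Root 32: left subtree has 1 node {18}, right has 0 { }.
    Root 10: left subtree has 0 nodes { }, right has 2 {34, 26}.
      Root 26: left subtree has 1 node {34}, right has 0 { }.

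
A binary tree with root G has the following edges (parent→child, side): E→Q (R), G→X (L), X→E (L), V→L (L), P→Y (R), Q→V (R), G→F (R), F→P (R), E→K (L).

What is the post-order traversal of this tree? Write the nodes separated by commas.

Post-order visits the left subtree, then the right subtree, then the node.
At G: go left to X.
  At X: go left to E.
    At E: go left to K.
      K is a leaf — visit K.
    At E: go right to Q.
      At Q: no left child.
      At Q: go right to V.
        At V: go left to L.
          L is a leaf — visit L.
        At V: no right child.
        Visit V.
      Visit Q.
    Visit E.
  At X: no right child.
  Visit X.
At G: go right to F.
  At F: no left child.
  At F: go right to P.
    At P: no left child.
    At P: go right to Y.
      Y is a leaf — visit Y.
    Visit P.
  Visit F.
Visit G.

K, L, V, Q, E, X, Y, P, F, G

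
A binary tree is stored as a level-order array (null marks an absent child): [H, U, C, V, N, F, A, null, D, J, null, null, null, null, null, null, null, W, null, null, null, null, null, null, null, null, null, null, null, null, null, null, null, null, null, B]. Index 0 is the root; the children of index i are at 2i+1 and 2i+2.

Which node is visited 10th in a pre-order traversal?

Pre-order visits the node, then its left subtree, then its right subtree.
Visit H.
At H: go left to U.
  Visit U.
  At U: go left to V.
    Visit V.
    At V: no left child.
    At V: go right to D.
      Visit D.
      At D: go left to W.
        Visit W.
        At W: go left to B.
          B is a leaf — visit B.
        At W: no right child.
      At D: no right child.
  At U: go right to N.
    Visit N.
    At N: go left to J.
      J is a leaf — visit J.
    At N: no right child.
At H: go right to C.
  Visit C.
  At C: go left to F.
    F is a leaf — visit F.
  At C: go right to A.
    A is a leaf — visit A.
Full pre-order sequence: H, U, V, D, W, B, N, J, C, F, A.

F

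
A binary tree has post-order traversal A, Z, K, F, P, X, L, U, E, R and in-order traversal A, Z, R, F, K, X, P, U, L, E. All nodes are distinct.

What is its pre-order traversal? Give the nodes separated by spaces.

The last element of post-order is the root; it splits in-order into left and right subtrees.
Root R: left subtree has 2 nodes {A, Z}, right has 7 {F, K, X, P, U, L, E}.
  Root Z: left subtree has 1 node {A}, right has 0 { }.
  Root E: left subtree has 6 nodes {F, K, X, P, U, L}, right has 0 { }.
    Root U: left subtree has 4 nodes {F, K, X, P}, right has 1 {L}.
      Root X: left subtree has 2 nodes {F, K}, right has 1 {P}.
        Root F: left subtree has 0 nodes { }, right has 1 {K}.

R Z A E U X F K P L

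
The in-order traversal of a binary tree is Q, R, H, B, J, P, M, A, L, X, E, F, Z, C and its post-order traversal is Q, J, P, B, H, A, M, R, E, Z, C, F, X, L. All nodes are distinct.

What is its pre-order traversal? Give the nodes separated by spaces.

L R Q M H B P J A X F E C Z

The last element of post-order is the root; it splits in-order into left and right subtrees.
Root L: left subtree has 8 nodes {Q, R, H, B, J, P, M, A}, right has 5 {X, E, F, Z, C}.
  Root R: left subtree has 1 node {Q}, right has 6 {H, B, J, P, M, A}.
    Root M: left subtree has 4 nodes {H, B, J, P}, right has 1 {A}.
      Root H: left subtree has 0 nodes { }, right has 3 {B, J, P}.
        Root B: left subtree has 0 nodes { }, right has 2 {J, P}.
          Root P: left subtree has 1 node {J}, right has 0 { }.
  Root X: left subtree has 0 nodes { }, right has 4 {E, F, Z, C}.
    Root F: left subtree has 1 node {E}, right has 2 {Z, C}.
      Root C: left subtree has 1 node {Z}, right has 0 { }.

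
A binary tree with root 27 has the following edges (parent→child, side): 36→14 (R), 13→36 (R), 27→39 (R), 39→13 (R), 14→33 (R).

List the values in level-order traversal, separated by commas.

Level-order visits nodes level by level from the root, left to right within each level.
Level 0: 27
Level 1: 39
Level 2: 13
Level 3: 36
Level 4: 14
Level 5: 33

27, 39, 13, 36, 14, 33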